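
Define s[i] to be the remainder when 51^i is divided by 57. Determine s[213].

Listing terms: s[1] = 51, s[2] = 36, s[3] = 12, s[4] = 42, s[5] = 33, s[6] = 30, s[7] = 48, s[8] = 54, s[9] = 18, s[10] = 6, s[11] = 21, s[12] = 45, s[13] = 15, s[14] = 24, s[15] = 27, s[16] = 9, s[17] = 3, s[18] = 39, s[19] = 51.
Since s[19] = s[1] = 51, the sequence is periodic with period 18.
(213 - 1) mod 18 = 14, so s[213] = s[15] = 27.

27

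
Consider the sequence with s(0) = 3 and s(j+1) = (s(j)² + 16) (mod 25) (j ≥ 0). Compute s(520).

0

Computing terms: s(0) = 3; s(1) = 0; s(2) = 16; s(3) = 22; s(4) = 0.
Since s(4) = s(1) = 0, the sequence is eventually periodic: after a pre-period of length 1 it cycles with period 3.
For j ≥ 1, s(j) depends only on (j - 1) mod 3. (520 - 1) mod 3 = 0, so s(520) = s(1) = 0.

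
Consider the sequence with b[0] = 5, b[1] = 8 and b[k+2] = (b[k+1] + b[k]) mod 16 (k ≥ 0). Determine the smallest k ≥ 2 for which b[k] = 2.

4

Computing terms: b[0] = 5, b[1] = 8, b[2] = 13, b[3] = 5, b[4] = 2, b[5] = 7, b[6] = 9, b[7] = 0, b[8] = 9, b[9] = 9, b[10] = 2, b[11] = 11, b[12] = 13, b[13] = 8, b[14] = 5, b[15] = 13, b[16] = 2, b[17] = 15, b[18] = 1, b[19] = 0, b[20] = 1, b[21] = 1, b[22] = 2, b[23] = 3, b[24] = 5, b[25] = 8.
The sequence repeats with period 24.
The value 2 first appears (with k ≥ 2) at b[4].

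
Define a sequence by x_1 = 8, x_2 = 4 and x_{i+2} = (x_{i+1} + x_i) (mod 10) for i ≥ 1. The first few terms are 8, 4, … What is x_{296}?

Computing terms: x_1 = 8; x_2 = 4; x_3 = 2; x_4 = 6; x_5 = 8; x_6 = 4.
The sequence repeats with period 4.
(296 - 1) mod 4 = 3, so x_{296} = x_4 = 6.

6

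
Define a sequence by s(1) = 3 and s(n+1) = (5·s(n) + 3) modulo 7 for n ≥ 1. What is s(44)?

We have s(1) = 3; s(2) = 4; s(3) = 2; s(4) = 6; s(5) = 5; s(6) = 0; s(7) = 3.
Since s(7) = s(1) = 3, the sequence is periodic with period 6.
So s(44) = s(1 + ((44-1) mod 6)) = s(2) = 4.

4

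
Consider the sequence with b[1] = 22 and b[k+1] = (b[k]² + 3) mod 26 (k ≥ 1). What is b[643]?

0

Listing terms: b[1] = 22; b[2] = 19; b[3] = 0; b[4] = 3; b[5] = 12; b[6] = 17; b[7] = 6; b[8] = 13; b[9] = 16; b[10] = 25; b[11] = 4; b[12] = 19.
Since b[12] = b[2] = 19, the sequence is eventually periodic: after a pre-period of length 1 it cycles with period 10.
For k ≥ 2, b[k] depends only on (k - 2) mod 10. (643 - 2) mod 10 = 1, so b[643] = b[3] = 0.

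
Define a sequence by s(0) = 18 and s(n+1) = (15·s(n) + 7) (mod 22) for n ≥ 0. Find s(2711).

13

s(0) = 18, s(1) = 13, s(2) = 4, s(3) = 1, s(4) = 0, s(5) = 7, s(6) = 2, s(7) = 15, s(8) = 12, s(9) = 11, s(10) = 18.
Since s(10) = s(0) = 18, the sequence is periodic with period 10.
So s(2711) = s(0 + ((2711-0) mod 10)) = s(1) = 13.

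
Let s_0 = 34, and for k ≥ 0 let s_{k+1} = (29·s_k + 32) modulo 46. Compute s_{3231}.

Listing terms: s_0 = 34,  s_1 = 6,  s_2 = 22,  s_3 = 26,  s_4 = 4,  s_5 = 10,  s_6 = 0,  s_7 = 32,  s_8 = 40,  s_9 = 42,  s_{10} = 8,  s_{11} = 34.
The sequence repeats with period 11.
So s_{3231} = s_{0 + ((3231-0) mod 11)} = s_8 = 40.

40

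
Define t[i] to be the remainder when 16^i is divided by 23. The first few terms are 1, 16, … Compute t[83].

We have t[0] = 1,  t[1] = 16,  t[2] = 3,  t[3] = 2,  t[4] = 9,  t[5] = 6,  t[6] = 4,  t[7] = 18,  t[8] = 12,  t[9] = 8,  t[10] = 13,  t[11] = 1.
Since t[11] = t[0] = 1, the sequence is periodic with period 11.
So t[83] = t[0 + ((83-0) mod 11)] = t[6] = 4.

4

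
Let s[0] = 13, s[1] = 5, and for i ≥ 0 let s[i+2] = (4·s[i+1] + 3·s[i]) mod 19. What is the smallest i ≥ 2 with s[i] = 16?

Listing terms: s[0] = 13, s[1] = 5, s[2] = 2, s[3] = 4, s[4] = 3, s[5] = 5, s[6] = 10, s[7] = 17, s[8] = 3, s[9] = 6, s[10] = 14, s[11] = 17, s[12] = 15, s[13] = 16, s[14] = 14, s[15] = 9, s[16] = 2, s[17] = 16, s[18] = 13, s[19] = 5.
Since (s[18], s[19]) = (s[0], s[1]) = (13, 5) (two consecutive terms determine the rest), the sequence is periodic with period 18.
The value 16 first appears (with i ≥ 2) at s[13].

13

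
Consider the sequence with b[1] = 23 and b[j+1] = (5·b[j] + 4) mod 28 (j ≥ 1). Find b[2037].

Listing terms: b[1] = 23, b[2] = 7, b[3] = 11, b[4] = 3, b[5] = 19, b[6] = 15, b[7] = 23.
The sequence repeats with period 6.
So b[2037] = b[1 + ((2037-1) mod 6)] = b[3] = 11.

11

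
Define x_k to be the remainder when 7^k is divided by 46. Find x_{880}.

We have x_1 = 7,  x_2 = 3,  x_3 = 21,  x_4 = 9,  x_5 = 17,  x_6 = 27,  x_7 = 5,  x_8 = 35,  x_9 = 15,  x_{10} = 13,  x_{11} = 45,  x_{12} = 39,  x_{13} = 43,  x_{14} = 25,  x_{15} = 37,  x_{16} = 29,  x_{17} = 19,  x_{18} = 41,  x_{19} = 11,  x_{20} = 31,  x_{21} = 33,  x_{22} = 1,  x_{23} = 7.
Since x_{23} = x_1 = 7, the sequence is periodic with period 22.
So x_{880} = x_{1 + ((880-1) mod 22)} = x_{22} = 1.

1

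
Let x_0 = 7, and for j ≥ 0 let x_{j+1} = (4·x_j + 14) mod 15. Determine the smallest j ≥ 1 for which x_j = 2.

We have x_0 = 7,  x_1 = 12,  x_2 = 2,  x_3 = 7.
The sequence repeats with period 3.
The value 2 first appears (with j ≥ 1) at x_2.

2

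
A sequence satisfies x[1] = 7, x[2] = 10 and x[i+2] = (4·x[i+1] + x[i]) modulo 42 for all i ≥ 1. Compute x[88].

Listing terms: x[1] = 7, x[2] = 10, x[3] = 5, x[4] = 30, x[5] = 41, x[6] = 26, x[7] = 19, x[8] = 18, x[9] = 7, x[10] = 4, x[11] = 23, x[12] = 12, x[13] = 29, x[14] = 2, x[15] = 37, x[16] = 24, x[17] = 7, x[18] = 10.
The sequence repeats with period 16.
(88 - 1) mod 16 = 7, so x[88] = x[8] = 18.

18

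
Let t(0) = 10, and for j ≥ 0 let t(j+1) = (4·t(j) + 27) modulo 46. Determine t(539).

We have t(0) = 10, t(1) = 21, t(2) = 19, t(3) = 11, t(4) = 25, t(5) = 35, t(6) = 29, t(7) = 5, t(8) = 1, t(9) = 31, t(10) = 13, t(11) = 33, t(12) = 21.
Since t(12) = t(1) = 21, the sequence is eventually periodic: after a pre-period of length 1 it cycles with period 11.
For j ≥ 1, t(j) depends only on (j - 1) mod 11. (539 - 1) mod 11 = 10, so t(539) = t(11) = 33.

33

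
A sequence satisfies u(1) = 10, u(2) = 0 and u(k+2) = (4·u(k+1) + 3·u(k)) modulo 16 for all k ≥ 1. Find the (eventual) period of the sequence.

4

Listing terms: u(1) = 10; u(2) = 0; u(3) = 14; u(4) = 8; u(5) = 10; u(6) = 0.
Since (u(5), u(6)) = (u(1), u(2)) = (10, 0) (two consecutive terms determine the rest), the sequence is periodic with period 4.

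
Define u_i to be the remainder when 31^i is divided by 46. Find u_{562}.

31

Computing terms: u_0 = 1,  u_1 = 31,  u_2 = 41,  u_3 = 29,  u_4 = 25,  u_5 = 39,  u_6 = 13,  u_7 = 35,  u_8 = 27,  u_9 = 9,  u_{10} = 3,  u_{11} = 1.
The sequence repeats with period 11.
So u_{562} = u_{0 + ((562-0) mod 11)} = u_1 = 31.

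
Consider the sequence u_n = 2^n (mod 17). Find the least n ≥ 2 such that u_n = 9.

We have u_1 = 2,  u_2 = 4,  u_3 = 8,  u_4 = 16,  u_5 = 15,  u_6 = 13,  u_7 = 9,  u_8 = 1,  u_9 = 2.
Since u_9 = u_1 = 2, the sequence is periodic with period 8.
The value 9 first appears (with n ≥ 2) at u_7.

7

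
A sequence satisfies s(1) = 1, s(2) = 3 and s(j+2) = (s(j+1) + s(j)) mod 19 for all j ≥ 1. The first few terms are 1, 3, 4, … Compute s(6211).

1

We have s(1) = 1; s(2) = 3; s(3) = 4; s(4) = 7; s(5) = 11; s(6) = 18; s(7) = 10; s(8) = 9; s(9) = 0; s(10) = 9; s(11) = 9; s(12) = 18; s(13) = 8; s(14) = 7; s(15) = 15; s(16) = 3; s(17) = 18; s(18) = 2; s(19) = 1; s(20) = 3.
The sequence repeats with period 18.
So s(6211) = s(1 + ((6211-1) mod 18)) = s(1) = 1.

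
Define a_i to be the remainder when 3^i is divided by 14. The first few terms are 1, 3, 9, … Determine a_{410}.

9

a_0 = 1, a_1 = 3, a_2 = 9, a_3 = 13, a_4 = 11, a_5 = 5, a_6 = 1.
The sequence repeats with period 6.
So a_{410} = a_{0 + ((410-0) mod 6)} = a_2 = 9.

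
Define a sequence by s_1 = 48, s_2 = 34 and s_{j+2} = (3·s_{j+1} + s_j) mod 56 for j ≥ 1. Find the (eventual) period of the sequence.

Computing terms: s_1 = 48, s_2 = 34, s_3 = 38, s_4 = 36, s_5 = 34, s_6 = 26, s_7 = 0, s_8 = 26, s_9 = 22, s_{10} = 36, s_{11} = 18, s_{12} = 34, s_{13} = 8, s_{14} = 2, s_{15} = 14, s_{16} = 44, s_{17} = 34, s_{18} = 34, s_{19} = 24, s_{20} = 50, s_{21} = 6, s_{22} = 12, s_{23} = 42, s_{24} = 26, s_{25} = 8, s_{26} = 50, s_{27} = 46, s_{28} = 20, s_{29} = 50, s_{30} = 2, s_{31} = 0, s_{32} = 2, s_{33} = 6, s_{34} = 20, s_{35} = 10, s_{36} = 50, s_{37} = 48, s_{38} = 26, s_{39} = 14, s_{40} = 12, s_{41} = 50, s_{42} = 50, s_{43} = 32, s_{44} = 34, s_{45} = 22, s_{46} = 44, s_{47} = 42, s_{48} = 2, s_{49} = 48, s_{50} = 34.
The sequence repeats with period 48.

48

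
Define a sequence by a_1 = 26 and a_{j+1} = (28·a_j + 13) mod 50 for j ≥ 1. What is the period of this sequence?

4

Computing terms: a_1 = 26; a_2 = 41; a_3 = 11; a_4 = 21; a_5 = 1; a_6 = 41.
Since a_6 = a_2 = 41, the sequence is eventually periodic: after a pre-period of length 1 it cycles with period 4.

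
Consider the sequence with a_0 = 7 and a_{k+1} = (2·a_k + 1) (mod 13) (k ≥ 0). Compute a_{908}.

6

We have a_0 = 7; a_1 = 2; a_2 = 5; a_3 = 11; a_4 = 10; a_5 = 8; a_6 = 4; a_7 = 9; a_8 = 6; a_9 = 0; a_{10} = 1; a_{11} = 3; a_{12} = 7.
Since a_{12} = a_0 = 7, the sequence is periodic with period 12.
So a_{908} = a_{0 + ((908-0) mod 12)} = a_8 = 6.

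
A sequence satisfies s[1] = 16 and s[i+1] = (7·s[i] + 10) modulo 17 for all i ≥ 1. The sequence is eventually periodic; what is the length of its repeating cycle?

Listing terms: s[1] = 16,  s[2] = 3,  s[3] = 14,  s[4] = 6,  s[5] = 1,  s[6] = 0,  s[7] = 10,  s[8] = 12,  s[9] = 9,  s[10] = 5,  s[11] = 11,  s[12] = 2,  s[13] = 7,  s[14] = 8,  s[15] = 15,  s[16] = 13,  s[17] = 16.
The sequence repeats with period 16.

16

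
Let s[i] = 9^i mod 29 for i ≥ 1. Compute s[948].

25

Computing terms: s[1] = 9, s[2] = 23, s[3] = 4, s[4] = 7, s[5] = 5, s[6] = 16, s[7] = 28, s[8] = 20, s[9] = 6, s[10] = 25, s[11] = 22, s[12] = 24, s[13] = 13, s[14] = 1, s[15] = 9.
The sequence repeats with period 14.
So s[948] = s[1 + ((948-1) mod 14)] = s[10] = 25.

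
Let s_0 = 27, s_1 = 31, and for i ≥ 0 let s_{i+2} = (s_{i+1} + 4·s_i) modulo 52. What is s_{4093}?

31

Computing terms: s_0 = 27, s_1 = 31, s_2 = 35, s_3 = 3, s_4 = 39, s_5 = 51, s_6 = 51, s_7 = 47, s_8 = 43, s_9 = 23, s_{10} = 39, s_{11} = 27, s_{12} = 27, s_{13} = 31.
Since (s_{12}, s_{13}) = (s_0, s_1) = (27, 31) (two consecutive terms determine the rest), the sequence is periodic with period 12.
So s_{4093} = s_{0 + ((4093-0) mod 12)} = s_1 = 31.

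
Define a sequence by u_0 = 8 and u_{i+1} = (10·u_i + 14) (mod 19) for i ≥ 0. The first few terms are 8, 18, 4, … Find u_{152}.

11

Listing terms: u_0 = 8, u_1 = 18, u_2 = 4, u_3 = 16, u_4 = 3, u_5 = 6, u_6 = 17, u_7 = 13, u_8 = 11, u_9 = 10, u_{10} = 0, u_{11} = 14, u_{12} = 2, u_{13} = 15, u_{14} = 12, u_{15} = 1, u_{16} = 5, u_{17} = 7, u_{18} = 8.
Since u_{18} = u_0 = 8, the sequence is periodic with period 18.
So u_{152} = u_{0 + ((152-0) mod 18)} = u_8 = 11.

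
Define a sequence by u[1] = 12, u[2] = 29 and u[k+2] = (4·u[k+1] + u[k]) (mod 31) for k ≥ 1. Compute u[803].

u[1] = 12,  u[2] = 29,  u[3] = 4,  u[4] = 14,  u[5] = 29,  u[6] = 6,  u[7] = 22,  u[8] = 1,  u[9] = 26,  u[10] = 12,  u[11] = 12,  u[12] = 29.
Since (u[11], u[12]) = (u[1], u[2]) = (12, 29) (two consecutive terms determine the rest), the sequence is periodic with period 10.
(803 - 1) mod 10 = 2, so u[803] = u[3] = 4.

4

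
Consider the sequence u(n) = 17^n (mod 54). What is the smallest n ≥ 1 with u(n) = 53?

3

u(0) = 1,  u(1) = 17,  u(2) = 19,  u(3) = 53,  u(4) = 37,  u(5) = 35,  u(6) = 1.
The sequence repeats with period 6.
The value 53 first appears (with n ≥ 1) at u(3).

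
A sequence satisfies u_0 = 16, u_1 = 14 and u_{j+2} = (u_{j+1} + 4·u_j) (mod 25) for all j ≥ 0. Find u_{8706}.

u_0 = 16,  u_1 = 14,  u_2 = 3,  u_3 = 9,  u_4 = 21,  u_5 = 7,  u_6 = 16,  u_7 = 19,  u_8 = 8,  u_9 = 9,  u_{10} = 16,  u_{11} = 2,  u_{12} = 16,  u_{13} = 24,  u_{14} = 13,  u_{15} = 9,  u_{16} = 11,  u_{17} = 22,  u_{18} = 16,  u_{19} = 4,  u_{20} = 18,  u_{21} = 9,  u_{22} = 6,  u_{23} = 17,  u_{24} = 16,  u_{25} = 9,  u_{26} = 23,  u_{27} = 9,  u_{28} = 1,  u_{29} = 12,  u_{30} = 16,  u_{31} = 14.
Since (u_{30}, u_{31}) = (u_0, u_1) = (16, 14) (two consecutive terms determine the rest), the sequence is periodic with period 30.
(8706 - 0) mod 30 = 6, so u_{8706} = u_6 = 16.

16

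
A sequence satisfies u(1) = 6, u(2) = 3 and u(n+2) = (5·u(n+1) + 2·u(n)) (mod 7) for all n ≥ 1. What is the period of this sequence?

48

Computing terms: u(1) = 6, u(2) = 3, u(3) = 6, u(4) = 1, u(5) = 3, u(6) = 3, u(7) = 0, u(8) = 6, u(9) = 2, u(10) = 1, u(11) = 2, u(12) = 5, u(13) = 1, u(14) = 1, u(15) = 0, u(16) = 2, u(17) = 3, u(18) = 5, u(19) = 3, u(20) = 4, u(21) = 5, u(22) = 5, u(23) = 0, u(24) = 3, u(25) = 1, u(26) = 4, u(27) = 1, u(28) = 6, u(29) = 4, u(30) = 4, u(31) = 0, u(32) = 1, u(33) = 5, u(34) = 6, u(35) = 5, u(36) = 2, u(37) = 6, u(38) = 6, u(39) = 0, u(40) = 5, u(41) = 4, u(42) = 2, u(43) = 4, u(44) = 3, u(45) = 2, u(46) = 2, u(47) = 0, u(48) = 4, u(49) = 6, u(50) = 3.
Since (u(49), u(50)) = (u(1), u(2)) = (6, 3) (two consecutive terms determine the rest), the sequence is periodic with period 48.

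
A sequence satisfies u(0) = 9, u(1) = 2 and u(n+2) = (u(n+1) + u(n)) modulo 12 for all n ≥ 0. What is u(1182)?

1

u(0) = 9, u(1) = 2, u(2) = 11, u(3) = 1, u(4) = 0, u(5) = 1, u(6) = 1, u(7) = 2, u(8) = 3, u(9) = 5, u(10) = 8, u(11) = 1, u(12) = 9, u(13) = 10, u(14) = 7, u(15) = 5, u(16) = 0, u(17) = 5, u(18) = 5, u(19) = 10, u(20) = 3, u(21) = 1, u(22) = 4, u(23) = 5, u(24) = 9, u(25) = 2.
Since (u(24), u(25)) = (u(0), u(1)) = (9, 2) (two consecutive terms determine the rest), the sequence is periodic with period 24.
So u(1182) = u(0 + ((1182-0) mod 24)) = u(6) = 1.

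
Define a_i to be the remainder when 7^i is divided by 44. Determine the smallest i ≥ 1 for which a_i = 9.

8

Computing terms: a_0 = 1; a_1 = 7; a_2 = 5; a_3 = 35; a_4 = 25; a_5 = 43; a_6 = 37; a_7 = 39; a_8 = 9; a_9 = 19; a_{10} = 1.
The sequence repeats with period 10.
The value 9 first appears (with i ≥ 1) at a_8.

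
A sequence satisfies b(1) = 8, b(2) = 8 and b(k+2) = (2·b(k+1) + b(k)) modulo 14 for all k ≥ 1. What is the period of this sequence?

6

b(1) = 8, b(2) = 8, b(3) = 10, b(4) = 0, b(5) = 10, b(6) = 6, b(7) = 8, b(8) = 8.
Since (b(7), b(8)) = (b(1), b(2)) = (8, 8) (two consecutive terms determine the rest), the sequence is periodic with period 6.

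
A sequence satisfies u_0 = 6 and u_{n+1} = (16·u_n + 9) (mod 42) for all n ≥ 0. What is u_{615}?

27

Listing terms: u_0 = 6; u_1 = 21; u_2 = 9; u_3 = 27; u_4 = 21.
Since u_4 = u_1 = 21, the sequence is eventually periodic: after a pre-period of length 1 it cycles with period 3.
For n ≥ 1, u_n depends only on (n - 1) mod 3. (615 - 1) mod 3 = 2, so u_{615} = u_3 = 27.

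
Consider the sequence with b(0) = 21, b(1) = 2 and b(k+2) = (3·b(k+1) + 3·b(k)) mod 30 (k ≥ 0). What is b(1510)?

Listing terms: b(0) = 21,  b(1) = 2,  b(2) = 9,  b(3) = 3,  b(4) = 6,  b(5) = 27,  b(6) = 9,  b(7) = 18,  b(8) = 21,  b(9) = 27,  b(10) = 24,  b(11) = 3,  b(12) = 21,  b(13) = 12,  b(14) = 9,  b(15) = 3.
Since (b(14), b(15)) = (b(2), b(3)) = (9, 3) (two consecutive terms determine the rest), the sequence is eventually periodic: after a pre-period of length 2 it cycles with period 12.
For k ≥ 2, b(k) depends only on (k - 2) mod 12. (1510 - 2) mod 12 = 8, so b(1510) = b(10) = 24.

24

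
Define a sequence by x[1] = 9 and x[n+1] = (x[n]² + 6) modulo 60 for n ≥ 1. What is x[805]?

Listing terms: x[1] = 9,  x[2] = 27,  x[3] = 15,  x[4] = 51,  x[5] = 27.
Since x[5] = x[2] = 27, the sequence is eventually periodic: after a pre-period of length 1 it cycles with period 3.
For n ≥ 2, x[n] depends only on (n - 2) mod 3. (805 - 2) mod 3 = 2, so x[805] = x[4] = 51.

51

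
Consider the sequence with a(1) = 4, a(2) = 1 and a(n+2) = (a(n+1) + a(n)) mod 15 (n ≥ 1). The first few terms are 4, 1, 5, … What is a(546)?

Listing terms: a(1) = 4; a(2) = 1; a(3) = 5; a(4) = 6; a(5) = 11; a(6) = 2; a(7) = 13; a(8) = 0; a(9) = 13; a(10) = 13; a(11) = 11; a(12) = 9; a(13) = 5; a(14) = 14; a(15) = 4; a(16) = 3; a(17) = 7; a(18) = 10; a(19) = 2; a(20) = 12; a(21) = 14; a(22) = 11; a(23) = 10; a(24) = 6; a(25) = 1; a(26) = 7; a(27) = 8; a(28) = 0; a(29) = 8; a(30) = 8; a(31) = 1; a(32) = 9; a(33) = 10; a(34) = 4; a(35) = 14; a(36) = 3; a(37) = 2; a(38) = 5; a(39) = 7; a(40) = 12; a(41) = 4; a(42) = 1.
Since (a(41), a(42)) = (a(1), a(2)) = (4, 1) (two consecutive terms determine the rest), the sequence is periodic with period 40.
(546 - 1) mod 40 = 25, so a(546) = a(26) = 7.

7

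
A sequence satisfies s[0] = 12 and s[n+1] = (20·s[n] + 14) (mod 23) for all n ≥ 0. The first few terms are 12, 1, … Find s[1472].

Computing terms: s[0] = 12; s[1] = 1; s[2] = 11; s[3] = 4; s[4] = 2; s[5] = 8; s[6] = 13; s[7] = 21; s[8] = 20; s[9] = 0; s[10] = 14; s[11] = 18; s[12] = 6; s[13] = 19; s[14] = 3; s[15] = 5; s[16] = 22; s[17] = 17; s[18] = 9; s[19] = 10; s[20] = 7; s[21] = 16; s[22] = 12.
Since s[22] = s[0] = 12, the sequence is periodic with period 22.
(1472 - 0) mod 22 = 20, so s[1472] = s[20] = 7.

7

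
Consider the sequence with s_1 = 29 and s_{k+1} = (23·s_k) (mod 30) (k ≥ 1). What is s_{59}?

s_1 = 29,  s_2 = 7,  s_3 = 11,  s_4 = 13,  s_5 = 29.
Since s_5 = s_1 = 29, the sequence is periodic with period 4.
(59 - 1) mod 4 = 2, so s_{59} = s_3 = 11.

11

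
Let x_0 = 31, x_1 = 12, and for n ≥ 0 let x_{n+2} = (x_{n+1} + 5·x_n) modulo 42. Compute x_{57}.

x_0 = 31; x_1 = 12; x_2 = 41; x_3 = 17; x_4 = 12; x_5 = 13; x_6 = 31; x_7 = 12.
The sequence repeats with period 6.
So x_{57} = x_{0 + ((57-0) mod 6)} = x_3 = 17.

17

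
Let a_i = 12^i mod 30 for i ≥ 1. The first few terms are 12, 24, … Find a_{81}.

12

a_1 = 12, a_2 = 24, a_3 = 18, a_4 = 6, a_5 = 12.
Since a_5 = a_1 = 12, the sequence is periodic with period 4.
So a_{81} = a_{1 + ((81-1) mod 4)} = a_1 = 12.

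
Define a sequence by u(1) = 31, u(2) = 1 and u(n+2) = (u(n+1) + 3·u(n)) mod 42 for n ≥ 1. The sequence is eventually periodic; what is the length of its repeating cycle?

Computing terms: u(1) = 31,  u(2) = 1,  u(3) = 10,  u(4) = 13,  u(5) = 1,  u(6) = 40,  u(7) = 1,  u(8) = 37,  u(9) = 40,  u(10) = 25,  u(11) = 19,  u(12) = 10,  u(13) = 25,  u(14) = 13,  u(15) = 4,  u(16) = 1,  u(17) = 13,  u(18) = 16,  u(19) = 13,  u(20) = 19,  u(21) = 16,  u(22) = 31,  u(23) = 37,  u(24) = 4,  u(25) = 31,  u(26) = 1.
The sequence repeats with period 24.

24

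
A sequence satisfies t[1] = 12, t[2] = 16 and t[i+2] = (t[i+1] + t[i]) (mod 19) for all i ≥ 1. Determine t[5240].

We have t[1] = 12; t[2] = 16; t[3] = 9; t[4] = 6; t[5] = 15; t[6] = 2; t[7] = 17; t[8] = 0; t[9] = 17; t[10] = 17; t[11] = 15; t[12] = 13; t[13] = 9; t[14] = 3; t[15] = 12; t[16] = 15; t[17] = 8; t[18] = 4; t[19] = 12; t[20] = 16.
Since (t[19], t[20]) = (t[1], t[2]) = (12, 16) (two consecutive terms determine the rest), the sequence is periodic with period 18.
So t[5240] = t[1 + ((5240-1) mod 18)] = t[2] = 16.

16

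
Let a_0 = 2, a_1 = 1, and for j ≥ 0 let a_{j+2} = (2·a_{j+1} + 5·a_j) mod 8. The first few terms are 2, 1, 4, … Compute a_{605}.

a_0 = 2,  a_1 = 1,  a_2 = 4,  a_3 = 5,  a_4 = 6,  a_5 = 5,  a_6 = 0,  a_7 = 1,  a_8 = 2,  a_9 = 1.
Since (a_8, a_9) = (a_0, a_1) = (2, 1) (two consecutive terms determine the rest), the sequence is periodic with period 8.
So a_{605} = a_{0 + ((605-0) mod 8)} = a_5 = 5.

5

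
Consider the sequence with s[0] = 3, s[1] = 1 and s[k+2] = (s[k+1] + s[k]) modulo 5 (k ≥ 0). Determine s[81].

1

Listing terms: s[0] = 3, s[1] = 1, s[2] = 4, s[3] = 0, s[4] = 4, s[5] = 4, s[6] = 3, s[7] = 2, s[8] = 0, s[9] = 2, s[10] = 2, s[11] = 4, s[12] = 1, s[13] = 0, s[14] = 1, s[15] = 1, s[16] = 2, s[17] = 3, s[18] = 0, s[19] = 3, s[20] = 3, s[21] = 1.
The sequence repeats with period 20.
(81 - 0) mod 20 = 1, so s[81] = s[1] = 1.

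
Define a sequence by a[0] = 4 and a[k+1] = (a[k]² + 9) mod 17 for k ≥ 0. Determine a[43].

Listing terms: a[0] = 4; a[1] = 8; a[2] = 5; a[3] = 0; a[4] = 9; a[5] = 5.
Since a[5] = a[2] = 5, the sequence is eventually periodic: after a pre-period of length 2 it cycles with period 3.
For k ≥ 2, a[k] depends only on (k - 2) mod 3. (43 - 2) mod 3 = 2, so a[43] = a[4] = 9.

9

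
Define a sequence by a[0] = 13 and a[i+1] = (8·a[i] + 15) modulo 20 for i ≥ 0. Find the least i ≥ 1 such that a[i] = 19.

Listing terms: a[0] = 13, a[1] = 19, a[2] = 7, a[3] = 11, a[4] = 3, a[5] = 19.
Since a[5] = a[1] = 19, the sequence is eventually periodic: after a pre-period of length 1 it cycles with period 4.
The value 19 first appears (with i ≥ 1) at a[1].

1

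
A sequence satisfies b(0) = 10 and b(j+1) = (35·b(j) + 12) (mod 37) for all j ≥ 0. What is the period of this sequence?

36

Computing terms: b(0) = 10; b(1) = 29; b(2) = 28; b(3) = 30; b(4) = 26; b(5) = 34; b(6) = 18; b(7) = 13; b(8) = 23; b(9) = 3; b(10) = 6; b(11) = 0; b(12) = 12; b(13) = 25; b(14) = 36; b(15) = 14; b(16) = 21; b(17) = 7; b(18) = 35; b(19) = 16; b(20) = 17; b(21) = 15; b(22) = 19; b(23) = 11; b(24) = 27; b(25) = 32; b(26) = 22; b(27) = 5; b(28) = 2; b(29) = 8; b(30) = 33; b(31) = 20; b(32) = 9; b(33) = 31; b(34) = 24; b(35) = 1; b(36) = 10.
The sequence repeats with period 36.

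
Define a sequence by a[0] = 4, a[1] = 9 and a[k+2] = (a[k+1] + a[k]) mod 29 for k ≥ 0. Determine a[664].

5

a[0] = 4; a[1] = 9; a[2] = 13; a[3] = 22; a[4] = 6; a[5] = 28; a[6] = 5; a[7] = 4; a[8] = 9.
The sequence repeats with period 7.
So a[664] = a[0 + ((664-0) mod 7)] = a[6] = 5.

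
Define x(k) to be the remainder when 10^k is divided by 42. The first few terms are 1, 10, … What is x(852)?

Listing terms: x(0) = 1; x(1) = 10; x(2) = 16; x(3) = 34; x(4) = 4; x(5) = 40; x(6) = 22; x(7) = 10.
Since x(7) = x(1) = 10, the sequence is eventually periodic: after a pre-period of length 1 it cycles with period 6.
For k ≥ 1, x(k) depends only on (k - 1) mod 6. (852 - 1) mod 6 = 5, so x(852) = x(6) = 22.

22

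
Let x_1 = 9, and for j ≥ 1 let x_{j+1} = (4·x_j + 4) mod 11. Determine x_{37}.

7

Computing terms: x_1 = 9,  x_2 = 7,  x_3 = 10,  x_4 = 0,  x_5 = 4,  x_6 = 9.
The sequence repeats with period 5.
So x_{37} = x_{1 + ((37-1) mod 5)} = x_2 = 7.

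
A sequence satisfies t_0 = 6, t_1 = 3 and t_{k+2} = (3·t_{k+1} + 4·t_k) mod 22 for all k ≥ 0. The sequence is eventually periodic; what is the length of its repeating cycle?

10

Listing terms: t_0 = 6, t_1 = 3, t_2 = 11, t_3 = 1, t_4 = 3, t_5 = 13, t_6 = 7, t_7 = 7, t_8 = 5, t_9 = 21, t_{10} = 17, t_{11} = 3, t_{12} = 11.
Since (t_{11}, t_{12}) = (t_1, t_2) = (3, 11) (two consecutive terms determine the rest), the sequence is eventually periodic: after a pre-period of length 1 it cycles with period 10.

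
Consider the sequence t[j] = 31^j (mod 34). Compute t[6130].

9

We have t[1] = 31; t[2] = 9; t[3] = 7; t[4] = 13; t[5] = 29; t[6] = 15; t[7] = 23; t[8] = 33; t[9] = 3; t[10] = 25; t[11] = 27; t[12] = 21; t[13] = 5; t[14] = 19; t[15] = 11; t[16] = 1; t[17] = 31.
Since t[17] = t[1] = 31, the sequence is periodic with period 16.
(6130 - 1) mod 16 = 1, so t[6130] = t[2] = 9.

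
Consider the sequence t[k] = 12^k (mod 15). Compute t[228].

6

Listing terms: t[1] = 12, t[2] = 9, t[3] = 3, t[4] = 6, t[5] = 12.
The sequence repeats with period 4.
So t[228] = t[1 + ((228-1) mod 4)] = t[4] = 6.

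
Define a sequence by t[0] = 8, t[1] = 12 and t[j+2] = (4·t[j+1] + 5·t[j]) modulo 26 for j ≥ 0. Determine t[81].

12

Computing terms: t[0] = 8, t[1] = 12, t[2] = 10, t[3] = 22, t[4] = 8, t[5] = 12.
The sequence repeats with period 4.
So t[81] = t[0 + ((81-0) mod 4)] = t[1] = 12.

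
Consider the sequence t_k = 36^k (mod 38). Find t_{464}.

6

We have t_0 = 1; t_1 = 36; t_2 = 4; t_3 = 30; t_4 = 16; t_5 = 6; t_6 = 26; t_7 = 24; t_8 = 28; t_9 = 20; t_{10} = 36.
Since t_{10} = t_1 = 36, the sequence is eventually periodic: after a pre-period of length 1 it cycles with period 9.
For k ≥ 1, t_k depends only on (k - 1) mod 9. (464 - 1) mod 9 = 4, so t_{464} = t_5 = 6.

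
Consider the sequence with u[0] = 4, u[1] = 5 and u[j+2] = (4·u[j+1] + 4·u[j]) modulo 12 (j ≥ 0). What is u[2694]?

0

We have u[0] = 4; u[1] = 5; u[2] = 0; u[3] = 8; u[4] = 8; u[5] = 4; u[6] = 0; u[7] = 4; u[8] = 4; u[9] = 8; u[10] = 0; u[11] = 8.
Since (u[10], u[11]) = (u[2], u[3]) = (0, 8) (two consecutive terms determine the rest), the sequence is eventually periodic: after a pre-period of length 2 it cycles with period 8.
For j ≥ 2, u[j] depends only on (j - 2) mod 8. (2694 - 2) mod 8 = 4, so u[2694] = u[6] = 0.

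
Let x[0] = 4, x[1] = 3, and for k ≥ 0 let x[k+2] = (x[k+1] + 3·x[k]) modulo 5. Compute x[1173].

x[0] = 4, x[1] = 3, x[2] = 0, x[3] = 4, x[4] = 4, x[5] = 1, x[6] = 3, x[7] = 1, x[8] = 0, x[9] = 3, x[10] = 3, x[11] = 2, x[12] = 1, x[13] = 2, x[14] = 0, x[15] = 1, x[16] = 1, x[17] = 4, x[18] = 2, x[19] = 4, x[20] = 0, x[21] = 2, x[22] = 2, x[23] = 3, x[24] = 4, x[25] = 3.
Since (x[24], x[25]) = (x[0], x[1]) = (4, 3) (two consecutive terms determine the rest), the sequence is periodic with period 24.
(1173 - 0) mod 24 = 21, so x[1173] = x[21] = 2.

2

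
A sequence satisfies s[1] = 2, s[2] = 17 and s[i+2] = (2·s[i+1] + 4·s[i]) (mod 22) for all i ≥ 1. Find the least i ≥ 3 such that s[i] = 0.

Listing terms: s[1] = 2,  s[2] = 17,  s[3] = 20,  s[4] = 20,  s[5] = 10,  s[6] = 12,  s[7] = 20,  s[8] = 0,  s[9] = 14,  s[10] = 6,  s[11] = 2,  s[12] = 6,  s[13] = 20,  s[14] = 20.
Since (s[13], s[14]) = (s[3], s[4]) = (20, 20) (two consecutive terms determine the rest), the sequence is eventually periodic: after a pre-period of length 2 it cycles with period 10.
The value 0 first appears (with i ≥ 3) at s[8].

8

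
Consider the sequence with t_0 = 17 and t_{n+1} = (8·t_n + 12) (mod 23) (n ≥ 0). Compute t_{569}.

We have t_0 = 17; t_1 = 10; t_2 = 0; t_3 = 12; t_4 = 16; t_5 = 2; t_6 = 5; t_7 = 6; t_8 = 14; t_9 = 9; t_{10} = 15; t_{11} = 17.
Since t_{11} = t_0 = 17, the sequence is periodic with period 11.
So t_{569} = t_{0 + ((569-0) mod 11)} = t_8 = 14.

14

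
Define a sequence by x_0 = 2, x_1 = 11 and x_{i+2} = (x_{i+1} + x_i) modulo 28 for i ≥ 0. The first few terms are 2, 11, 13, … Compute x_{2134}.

We have x_0 = 2, x_1 = 11, x_2 = 13, x_3 = 24, x_4 = 9, x_5 = 5, x_6 = 14, x_7 = 19, x_8 = 5, x_9 = 24, x_{10} = 1, x_{11} = 25, x_{12} = 26, x_{13} = 23, x_{14} = 21, x_{15} = 16, x_{16} = 9, x_{17} = 25, x_{18} = 6, x_{19} = 3, x_{20} = 9, x_{21} = 12, x_{22} = 21, x_{23} = 5, x_{24} = 26, x_{25} = 3, x_{26} = 1, x_{27} = 4, x_{28} = 5, x_{29} = 9, x_{30} = 14, x_{31} = 23, x_{32} = 9, x_{33} = 4, x_{34} = 13, x_{35} = 17, x_{36} = 2, x_{37} = 19, x_{38} = 21, x_{39} = 12, x_{40} = 5, x_{41} = 17, x_{42} = 22, x_{43} = 11, x_{44} = 5, x_{45} = 16, x_{46} = 21, x_{47} = 9, x_{48} = 2, x_{49} = 11.
The sequence repeats with period 48.
(2134 - 0) mod 48 = 22, so x_{2134} = x_{22} = 21.

21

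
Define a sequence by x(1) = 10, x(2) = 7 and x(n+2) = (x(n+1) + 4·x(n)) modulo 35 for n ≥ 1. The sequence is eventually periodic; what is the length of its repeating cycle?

48

Computing terms: x(1) = 10, x(2) = 7, x(3) = 12, x(4) = 5, x(5) = 18, x(6) = 3, x(7) = 5, x(8) = 17, x(9) = 2, x(10) = 0, x(11) = 8, x(12) = 8, x(13) = 5, x(14) = 2, x(15) = 22, x(16) = 30, x(17) = 13, x(18) = 28, x(19) = 10, x(20) = 17, x(21) = 22, x(22) = 20, x(23) = 3, x(24) = 13, x(25) = 25, x(26) = 7, x(27) = 2, x(28) = 30, x(29) = 3, x(30) = 18, x(31) = 30, x(32) = 32, x(33) = 12, x(34) = 0, x(35) = 13, x(36) = 13, x(37) = 30, x(38) = 12, x(39) = 27, x(40) = 5, x(41) = 8, x(42) = 28, x(43) = 25, x(44) = 32, x(45) = 27, x(46) = 15, x(47) = 18, x(48) = 8, x(49) = 10, x(50) = 7.
The sequence repeats with period 48.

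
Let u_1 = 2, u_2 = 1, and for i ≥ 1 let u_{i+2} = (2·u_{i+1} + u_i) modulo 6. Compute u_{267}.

u_1 = 2,  u_2 = 1,  u_3 = 4,  u_4 = 3,  u_5 = 4,  u_6 = 5,  u_7 = 2,  u_8 = 3,  u_9 = 2,  u_{10} = 1.
Since (u_9, u_{10}) = (u_1, u_2) = (2, 1) (two consecutive terms determine the rest), the sequence is periodic with period 8.
(267 - 1) mod 8 = 2, so u_{267} = u_3 = 4.

4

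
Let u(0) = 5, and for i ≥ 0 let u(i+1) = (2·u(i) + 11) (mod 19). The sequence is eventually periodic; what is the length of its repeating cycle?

18

We have u(0) = 5; u(1) = 2; u(2) = 15; u(3) = 3; u(4) = 17; u(5) = 7; u(6) = 6; u(7) = 4; u(8) = 0; u(9) = 11; u(10) = 14; u(11) = 1; u(12) = 13; u(13) = 18; u(14) = 9; u(15) = 10; u(16) = 12; u(17) = 16; u(18) = 5.
Since u(18) = u(0) = 5, the sequence is periodic with period 18.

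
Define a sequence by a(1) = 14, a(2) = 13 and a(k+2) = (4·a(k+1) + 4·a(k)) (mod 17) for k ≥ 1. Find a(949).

Computing terms: a(1) = 14; a(2) = 13; a(3) = 6; a(4) = 8; a(5) = 5; a(6) = 1; a(7) = 7; a(8) = 15; a(9) = 3; a(10) = 4; a(11) = 11; a(12) = 9; a(13) = 12; a(14) = 16; a(15) = 10; a(16) = 2; a(17) = 14; a(18) = 13.
The sequence repeats with period 16.
So a(949) = a(1 + ((949-1) mod 16)) = a(5) = 5.

5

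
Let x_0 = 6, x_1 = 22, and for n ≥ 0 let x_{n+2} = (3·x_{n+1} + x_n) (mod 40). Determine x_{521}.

36

We have x_0 = 6, x_1 = 22, x_2 = 32, x_3 = 38, x_4 = 26, x_5 = 36, x_6 = 14, x_7 = 38, x_8 = 8, x_9 = 22, x_{10} = 34, x_{11} = 4, x_{12} = 6, x_{13} = 22.
Since (x_{12}, x_{13}) = (x_0, x_1) = (6, 22) (two consecutive terms determine the rest), the sequence is periodic with period 12.
So x_{521} = x_{0 + ((521-0) mod 12)} = x_5 = 36.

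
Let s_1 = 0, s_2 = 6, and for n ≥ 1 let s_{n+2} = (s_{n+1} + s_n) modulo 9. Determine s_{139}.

6

Listing terms: s_1 = 0,  s_2 = 6,  s_3 = 6,  s_4 = 3,  s_5 = 0,  s_6 = 3,  s_7 = 3,  s_8 = 6,  s_9 = 0,  s_{10} = 6.
The sequence repeats with period 8.
So s_{139} = s_{1 + ((139-1) mod 8)} = s_3 = 6.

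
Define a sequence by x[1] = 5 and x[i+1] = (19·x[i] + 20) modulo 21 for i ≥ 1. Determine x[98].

10

Listing terms: x[1] = 5, x[2] = 10, x[3] = 0, x[4] = 20, x[5] = 1, x[6] = 18, x[7] = 5.
The sequence repeats with period 6.
(98 - 1) mod 6 = 1, so x[98] = x[2] = 10.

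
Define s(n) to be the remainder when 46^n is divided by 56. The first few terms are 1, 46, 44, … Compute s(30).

Listing terms: s(0) = 1,  s(1) = 46,  s(2) = 44,  s(3) = 8,  s(4) = 32,  s(5) = 16,  s(6) = 8.
Since s(6) = s(3) = 8, the sequence is eventually periodic: after a pre-period of length 3 it cycles with period 3.
For n ≥ 3, s(n) depends only on (n - 3) mod 3. (30 - 3) mod 3 = 0, so s(30) = s(3) = 8.

8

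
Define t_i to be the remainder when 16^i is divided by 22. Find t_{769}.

20

Listing terms: t_0 = 1, t_1 = 16, t_2 = 14, t_3 = 4, t_4 = 20, t_5 = 12, t_6 = 16.
Since t_6 = t_1 = 16, the sequence is eventually periodic: after a pre-period of length 1 it cycles with period 5.
For i ≥ 1, t_i depends only on (i - 1) mod 5. (769 - 1) mod 5 = 3, so t_{769} = t_4 = 20.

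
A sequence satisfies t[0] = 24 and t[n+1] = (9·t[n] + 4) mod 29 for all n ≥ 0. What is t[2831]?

Listing terms: t[0] = 24; t[1] = 17; t[2] = 12; t[3] = 25; t[4] = 26; t[5] = 6; t[6] = 0; t[7] = 4; t[8] = 11; t[9] = 16; t[10] = 3; t[11] = 2; t[12] = 22; t[13] = 28; t[14] = 24.
The sequence repeats with period 14.
So t[2831] = t[0 + ((2831-0) mod 14)] = t[3] = 25.

25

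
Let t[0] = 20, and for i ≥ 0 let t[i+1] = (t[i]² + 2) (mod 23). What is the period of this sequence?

3

Computing terms: t[0] = 20, t[1] = 11, t[2] = 8, t[3] = 20.
Since t[3] = t[0] = 20, the sequence is periodic with period 3.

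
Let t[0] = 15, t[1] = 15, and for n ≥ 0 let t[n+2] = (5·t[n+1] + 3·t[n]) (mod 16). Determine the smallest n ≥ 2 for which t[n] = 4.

5

We have t[0] = 15; t[1] = 15; t[2] = 8; t[3] = 5; t[4] = 1; t[5] = 4; t[6] = 7; t[7] = 15; t[8] = 0; t[9] = 13; t[10] = 1; t[11] = 12; t[12] = 15; t[13] = 15.
Since (t[12], t[13]) = (t[0], t[1]) = (15, 15) (two consecutive terms determine the rest), the sequence is periodic with period 12.
The value 4 first appears (with n ≥ 2) at t[5].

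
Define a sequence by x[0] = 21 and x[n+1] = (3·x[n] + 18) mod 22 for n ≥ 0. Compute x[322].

19

Listing terms: x[0] = 21,  x[1] = 15,  x[2] = 19,  x[3] = 9,  x[4] = 1,  x[5] = 21.
Since x[5] = x[0] = 21, the sequence is periodic with period 5.
(322 - 0) mod 5 = 2, so x[322] = x[2] = 19.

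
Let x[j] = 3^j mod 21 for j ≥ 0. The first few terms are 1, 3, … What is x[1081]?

3

x[0] = 1, x[1] = 3, x[2] = 9, x[3] = 6, x[4] = 18, x[5] = 12, x[6] = 15, x[7] = 3.
Since x[7] = x[1] = 3, the sequence is eventually periodic: after a pre-period of length 1 it cycles with period 6.
For j ≥ 1, x[j] depends only on (j - 1) mod 6. (1081 - 1) mod 6 = 0, so x[1081] = x[1] = 3.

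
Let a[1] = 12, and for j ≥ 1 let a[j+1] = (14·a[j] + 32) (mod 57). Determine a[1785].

39

We have a[1] = 12; a[2] = 29; a[3] = 39; a[4] = 8; a[5] = 30; a[6] = 53; a[7] = 33; a[8] = 38; a[9] = 51; a[10] = 5; a[11] = 45; a[12] = 35; a[13] = 9; a[14] = 44; a[15] = 21; a[16] = 41; a[17] = 36; a[18] = 23; a[19] = 12.
Since a[19] = a[1] = 12, the sequence is periodic with period 18.
So a[1785] = a[1 + ((1785-1) mod 18)] = a[3] = 39.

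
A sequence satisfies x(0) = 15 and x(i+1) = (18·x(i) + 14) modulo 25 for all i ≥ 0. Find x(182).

We have x(0) = 15,  x(1) = 9,  x(2) = 1,  x(3) = 7,  x(4) = 15.
Since x(4) = x(0) = 15, the sequence is periodic with period 4.
(182 - 0) mod 4 = 2, so x(182) = x(2) = 1.

1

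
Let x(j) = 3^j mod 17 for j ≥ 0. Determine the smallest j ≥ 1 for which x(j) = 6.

Computing terms: x(0) = 1,  x(1) = 3,  x(2) = 9,  x(3) = 10,  x(4) = 13,  x(5) = 5,  x(6) = 15,  x(7) = 11,  x(8) = 16,  x(9) = 14,  x(10) = 8,  x(11) = 7,  x(12) = 4,  x(13) = 12,  x(14) = 2,  x(15) = 6,  x(16) = 1.
Since x(16) = x(0) = 1, the sequence is periodic with period 16.
The value 6 first appears (with j ≥ 1) at x(15).

15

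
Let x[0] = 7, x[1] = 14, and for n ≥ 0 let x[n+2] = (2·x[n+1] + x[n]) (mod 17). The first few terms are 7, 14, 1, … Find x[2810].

x[0] = 7, x[1] = 14, x[2] = 1, x[3] = 16, x[4] = 16, x[5] = 14, x[6] = 10, x[7] = 0, x[8] = 10, x[9] = 3, x[10] = 16, x[11] = 1, x[12] = 1, x[13] = 3, x[14] = 7, x[15] = 0, x[16] = 7, x[17] = 14.
The sequence repeats with period 16.
(2810 - 0) mod 16 = 10, so x[2810] = x[10] = 16.

16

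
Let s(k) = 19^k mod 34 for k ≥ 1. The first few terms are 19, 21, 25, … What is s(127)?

9

Listing terms: s(1) = 19; s(2) = 21; s(3) = 25; s(4) = 33; s(5) = 15; s(6) = 13; s(7) = 9; s(8) = 1; s(9) = 19.
Since s(9) = s(1) = 19, the sequence is periodic with period 8.
(127 - 1) mod 8 = 6, so s(127) = s(7) = 9.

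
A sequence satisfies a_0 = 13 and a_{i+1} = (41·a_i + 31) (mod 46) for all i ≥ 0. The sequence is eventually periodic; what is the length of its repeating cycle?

22

Computing terms: a_0 = 13; a_1 = 12; a_2 = 17; a_3 = 38; a_4 = 25; a_5 = 44; a_6 = 41; a_7 = 10; a_8 = 27; a_9 = 34; a_{10} = 45; a_{11} = 36; a_{12} = 35; a_{13} = 40; a_{14} = 15; a_{15} = 2; a_{16} = 21; a_{17} = 18; a_{18} = 33; a_{19} = 4; a_{20} = 11; a_{21} = 22; a_{22} = 13.
The sequence repeats with period 22.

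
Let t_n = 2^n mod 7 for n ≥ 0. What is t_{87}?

1

We have t_0 = 1,  t_1 = 2,  t_2 = 4,  t_3 = 1.
Since t_3 = t_0 = 1, the sequence is periodic with period 3.
So t_{87} = t_{0 + ((87-0) mod 3)} = t_0 = 1.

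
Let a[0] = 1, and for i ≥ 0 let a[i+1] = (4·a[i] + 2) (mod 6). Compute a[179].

Computing terms: a[0] = 1, a[1] = 0, a[2] = 2, a[3] = 4, a[4] = 0.
Since a[4] = a[1] = 0, the sequence is eventually periodic: after a pre-period of length 1 it cycles with period 3.
For i ≥ 1, a[i] depends only on (i - 1) mod 3. (179 - 1) mod 3 = 1, so a[179] = a[2] = 2.

2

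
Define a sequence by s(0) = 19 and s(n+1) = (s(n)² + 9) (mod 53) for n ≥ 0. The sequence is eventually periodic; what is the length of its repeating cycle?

3

We have s(0) = 19,  s(1) = 52,  s(2) = 10,  s(3) = 3,  s(4) = 18,  s(5) = 15,  s(6) = 22,  s(7) = 16,  s(8) = 0,  s(9) = 9,  s(10) = 37,  s(11) = 0.
Since s(11) = s(8) = 0, the sequence is eventually periodic: after a pre-period of length 8 it cycles with period 3.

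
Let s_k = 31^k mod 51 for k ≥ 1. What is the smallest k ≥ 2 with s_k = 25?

10

We have s_1 = 31,  s_2 = 43,  s_3 = 7,  s_4 = 13,  s_5 = 46,  s_6 = 49,  s_7 = 40,  s_8 = 16,  s_9 = 37,  s_{10} = 25,  s_{11} = 10,  s_{12} = 4,  s_{13} = 22,  s_{14} = 19,  s_{15} = 28,  s_{16} = 1,  s_{17} = 31.
Since s_{17} = s_1 = 31, the sequence is periodic with period 16.
The value 25 first appears (with k ≥ 2) at s_{10}.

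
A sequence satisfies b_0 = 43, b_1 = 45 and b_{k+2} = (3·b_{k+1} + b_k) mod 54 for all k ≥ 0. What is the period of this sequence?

Listing terms: b_0 = 43,  b_1 = 45,  b_2 = 16,  b_3 = 39,  b_4 = 25,  b_5 = 6,  b_6 = 43,  b_7 = 27,  b_8 = 16,  b_9 = 21,  b_{10} = 25,  b_{11} = 42,  b_{12} = 43,  b_{13} = 9,  b_{14} = 16,  b_{15} = 3,  b_{16} = 25,  b_{17} = 24,  b_{18} = 43,  b_{19} = 45.
Since (b_{18}, b_{19}) = (b_0, b_1) = (43, 45) (two consecutive terms determine the rest), the sequence is periodic with period 18.

18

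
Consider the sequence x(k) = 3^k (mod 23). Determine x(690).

Computing terms: x(1) = 3,  x(2) = 9,  x(3) = 4,  x(4) = 12,  x(5) = 13,  x(6) = 16,  x(7) = 2,  x(8) = 6,  x(9) = 18,  x(10) = 8,  x(11) = 1,  x(12) = 3.
Since x(12) = x(1) = 3, the sequence is periodic with period 11.
(690 - 1) mod 11 = 7, so x(690) = x(8) = 6.

6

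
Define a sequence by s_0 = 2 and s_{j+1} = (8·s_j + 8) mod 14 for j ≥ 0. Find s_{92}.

10

Computing terms: s_0 = 2, s_1 = 10, s_2 = 4, s_3 = 12, s_4 = 6, s_5 = 0, s_6 = 8, s_7 = 2.
Since s_7 = s_0 = 2, the sequence is periodic with period 7.
So s_{92} = s_{0 + ((92-0) mod 7)} = s_1 = 10.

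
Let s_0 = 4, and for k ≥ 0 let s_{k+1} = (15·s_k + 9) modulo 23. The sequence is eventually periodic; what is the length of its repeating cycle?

22

Computing terms: s_0 = 4; s_1 = 0; s_2 = 9; s_3 = 6; s_4 = 7; s_5 = 22; s_6 = 17; s_7 = 11; s_8 = 13; s_9 = 20; s_{10} = 10; s_{11} = 21; s_{12} = 2; s_{13} = 16; s_{14} = 19; s_{15} = 18; s_{16} = 3; s_{17} = 8; s_{18} = 14; s_{19} = 12; s_{20} = 5; s_{21} = 15; s_{22} = 4.
The sequence repeats with period 22.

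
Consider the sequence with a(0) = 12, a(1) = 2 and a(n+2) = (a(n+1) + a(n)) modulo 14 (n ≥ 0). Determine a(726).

Listing terms: a(0) = 12, a(1) = 2, a(2) = 0, a(3) = 2, a(4) = 2, a(5) = 4, a(6) = 6, a(7) = 10, a(8) = 2, a(9) = 12, a(10) = 0, a(11) = 12, a(12) = 12, a(13) = 10, a(14) = 8, a(15) = 4, a(16) = 12, a(17) = 2.
The sequence repeats with period 16.
(726 - 0) mod 16 = 6, so a(726) = a(6) = 6.

6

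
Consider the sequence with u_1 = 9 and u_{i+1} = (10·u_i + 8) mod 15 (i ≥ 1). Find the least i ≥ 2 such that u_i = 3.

4

We have u_1 = 9,  u_2 = 8,  u_3 = 13,  u_4 = 3,  u_5 = 8.
Since u_5 = u_2 = 8, the sequence is eventually periodic: after a pre-period of length 1 it cycles with period 3.
The value 3 first appears (with i ≥ 2) at u_4.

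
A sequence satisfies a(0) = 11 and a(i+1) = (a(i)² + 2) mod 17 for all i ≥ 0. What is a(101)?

4

Listing terms: a(0) = 11, a(1) = 4, a(2) = 1, a(3) = 3, a(4) = 11.
The sequence repeats with period 4.
So a(101) = a(0 + ((101-0) mod 4)) = a(1) = 4.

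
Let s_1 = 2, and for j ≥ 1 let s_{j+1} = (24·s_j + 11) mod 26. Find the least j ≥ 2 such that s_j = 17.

4

s_1 = 2,  s_2 = 7,  s_3 = 23,  s_4 = 17,  s_5 = 3,  s_6 = 5,  s_7 = 1,  s_8 = 9,  s_9 = 19,  s_{10} = 25,  s_{11} = 13,  s_{12} = 11,  s_{13} = 15,  s_{14} = 7.
Since s_{14} = s_2 = 7, the sequence is eventually periodic: after a pre-period of length 1 it cycles with period 12.
The value 17 first appears (with j ≥ 2) at s_4.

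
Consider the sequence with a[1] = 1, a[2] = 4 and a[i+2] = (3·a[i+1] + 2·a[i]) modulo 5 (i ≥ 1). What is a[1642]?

Computing terms: a[1] = 1,  a[2] = 4,  a[3] = 4,  a[4] = 0,  a[5] = 3,  a[6] = 4,  a[7] = 3,  a[8] = 2,  a[9] = 2,  a[10] = 0,  a[11] = 4,  a[12] = 2,  a[13] = 4,  a[14] = 1,  a[15] = 1,  a[16] = 0,  a[17] = 2,  a[18] = 1,  a[19] = 2,  a[20] = 3,  a[21] = 3,  a[22] = 0,  a[23] = 1,  a[24] = 3,  a[25] = 1,  a[26] = 4.
The sequence repeats with period 24.
So a[1642] = a[1 + ((1642-1) mod 24)] = a[10] = 0.

0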